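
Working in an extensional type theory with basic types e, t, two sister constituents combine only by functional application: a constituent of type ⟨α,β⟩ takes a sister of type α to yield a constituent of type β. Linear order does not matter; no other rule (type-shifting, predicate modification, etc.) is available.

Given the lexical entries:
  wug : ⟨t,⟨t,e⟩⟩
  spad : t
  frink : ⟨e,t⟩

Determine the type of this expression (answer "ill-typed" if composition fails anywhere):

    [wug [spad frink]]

ill-typed

At [spad frink]: neither t nor ⟨e,t⟩ can take the other as argument; the node is ill-typed.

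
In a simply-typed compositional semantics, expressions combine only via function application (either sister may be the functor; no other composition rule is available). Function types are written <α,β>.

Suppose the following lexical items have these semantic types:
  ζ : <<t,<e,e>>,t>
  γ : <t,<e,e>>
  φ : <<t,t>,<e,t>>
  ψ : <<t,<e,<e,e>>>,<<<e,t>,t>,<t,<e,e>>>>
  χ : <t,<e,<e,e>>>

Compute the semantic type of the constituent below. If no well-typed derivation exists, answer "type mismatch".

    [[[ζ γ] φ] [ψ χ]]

type mismatch

[ζ γ]: <<t,<e,e>>,t> applied to <t,<e,e>> yields t.
At [[ζ γ] φ]: neither t nor <<t,t>,<e,t>> can take the other as argument; the node is ill-typed.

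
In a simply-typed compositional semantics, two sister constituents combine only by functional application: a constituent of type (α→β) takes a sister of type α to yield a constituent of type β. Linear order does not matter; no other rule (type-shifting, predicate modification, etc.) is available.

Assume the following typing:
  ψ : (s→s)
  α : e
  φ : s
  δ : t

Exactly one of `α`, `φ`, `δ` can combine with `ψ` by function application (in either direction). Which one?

φ

α : e — does not combine with ψ.
φ — combines: ψ : (s→s) takes φ : s as argument, giving s.
δ : t — does not combine with ψ.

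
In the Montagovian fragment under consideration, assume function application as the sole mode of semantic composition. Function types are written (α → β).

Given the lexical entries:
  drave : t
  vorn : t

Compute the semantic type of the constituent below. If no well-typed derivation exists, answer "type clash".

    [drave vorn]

At [drave vorn]: neither t nor t can take the other as argument; the node is ill-typed.

type clash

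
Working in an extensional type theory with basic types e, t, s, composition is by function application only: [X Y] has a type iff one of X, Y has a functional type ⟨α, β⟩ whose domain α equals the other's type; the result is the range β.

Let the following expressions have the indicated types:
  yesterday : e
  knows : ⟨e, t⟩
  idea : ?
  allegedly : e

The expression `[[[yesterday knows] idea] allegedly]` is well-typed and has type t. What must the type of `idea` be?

[[[yesterday knows] idea] allegedly] must have type t. The sister allegedly has type e; that is not a function onto t, so [[yesterday knows] idea] must be the functor, of type ⟨e, t⟩.
[[yesterday knows] idea] must have type ⟨e, t⟩. The sister [yesterday knows] has type t; that is not a function onto ⟨e, t⟩, so idea must be the functor, of type ⟨t, ⟨e, t⟩⟩.

⟨t, ⟨e, t⟩⟩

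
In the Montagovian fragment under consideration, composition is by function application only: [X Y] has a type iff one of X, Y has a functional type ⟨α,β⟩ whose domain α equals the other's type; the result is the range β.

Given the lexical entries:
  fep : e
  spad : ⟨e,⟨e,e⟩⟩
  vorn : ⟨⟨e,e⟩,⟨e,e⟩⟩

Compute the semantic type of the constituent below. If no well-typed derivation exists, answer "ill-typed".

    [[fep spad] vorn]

At [fep spad], spad : ⟨e,⟨e,e⟩⟩ takes fep : e, giving ⟨e,e⟩.
At [[fep spad] vorn], vorn : ⟨⟨e,e⟩,⟨e,e⟩⟩ takes [fep spad] : ⟨e,e⟩, giving ⟨e,e⟩.

⟨e,e⟩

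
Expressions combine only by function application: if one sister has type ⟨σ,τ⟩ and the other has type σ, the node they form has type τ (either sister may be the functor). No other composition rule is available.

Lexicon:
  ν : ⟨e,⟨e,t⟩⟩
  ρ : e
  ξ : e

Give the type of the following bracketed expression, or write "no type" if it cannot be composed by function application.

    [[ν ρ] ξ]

t

[ν ρ]: ⟨e,⟨e,t⟩⟩ applied to e yields ⟨e,t⟩.
[[ν ρ] ξ]: ⟨e,t⟩ applied to e yields t.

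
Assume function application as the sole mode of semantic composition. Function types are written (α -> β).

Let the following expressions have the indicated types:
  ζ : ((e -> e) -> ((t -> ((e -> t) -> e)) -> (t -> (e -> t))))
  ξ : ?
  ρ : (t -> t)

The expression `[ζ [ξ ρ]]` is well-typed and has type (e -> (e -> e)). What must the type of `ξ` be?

[ζ [ξ ρ]] is required to be (e -> (e -> e)). ζ : ((e -> e) -> ((t -> ((e -> t) -> e)) -> (t -> (e -> t)))) cannot yield (e -> (e -> e)) as functor, so [ξ ρ] : (((e -> e) -> ((t -> ((e -> t) -> e)) -> (t -> (e -> t)))) -> (e -> (e -> e))).
[ξ ρ] is required to be (((e -> e) -> ((t -> ((e -> t) -> e)) -> (t -> (e -> t)))) -> (e -> (e -> e))). ρ : (t -> t) cannot yield (((e -> e) -> ((t -> ((e -> t) -> e)) -> (t -> (e -> t)))) -> (e -> (e -> e))) as functor, so ξ : ((t -> t) -> (((e -> e) -> ((t -> ((e -> t) -> e)) -> (t -> (e -> t)))) -> (e -> (e -> e)))).

((t -> t) -> (((e -> e) -> ((t -> ((e -> t) -> e)) -> (t -> (e -> t)))) -> (e -> (e -> e))))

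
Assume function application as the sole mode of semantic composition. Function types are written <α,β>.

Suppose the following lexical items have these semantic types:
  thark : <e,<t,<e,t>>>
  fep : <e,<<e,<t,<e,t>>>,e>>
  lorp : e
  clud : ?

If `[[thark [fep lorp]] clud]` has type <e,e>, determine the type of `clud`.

<e,<e,e>>

[[thark [fep lorp]] clud] is required to be <e,e>. [thark [fep lorp]] : e cannot yield <e,e> as functor, so clud : <e,<e,e>>.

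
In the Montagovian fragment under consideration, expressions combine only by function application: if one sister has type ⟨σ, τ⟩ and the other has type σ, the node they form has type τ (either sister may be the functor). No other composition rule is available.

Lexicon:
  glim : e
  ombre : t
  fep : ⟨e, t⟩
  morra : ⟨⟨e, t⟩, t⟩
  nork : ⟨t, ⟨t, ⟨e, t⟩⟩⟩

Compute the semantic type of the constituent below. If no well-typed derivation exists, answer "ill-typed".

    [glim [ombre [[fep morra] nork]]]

t

[fep morra] — morra of type ⟨⟨e, t⟩, t⟩ combines with fep of type ⟨e, t⟩: type t.
[[fep morra] nork] — nork of type ⟨t, ⟨t, ⟨e, t⟩⟩⟩ combines with [fep morra] of type t: type ⟨t, ⟨e, t⟩⟩.
[ombre [[fep morra] nork]] — [[fep morra] nork] of type ⟨t, ⟨e, t⟩⟩ combines with ombre of type t: type ⟨e, t⟩.
[glim [ombre [[fep morra] nork]]] — [ombre [[fep morra] nork]] of type ⟨e, t⟩ combines with glim of type e: type t.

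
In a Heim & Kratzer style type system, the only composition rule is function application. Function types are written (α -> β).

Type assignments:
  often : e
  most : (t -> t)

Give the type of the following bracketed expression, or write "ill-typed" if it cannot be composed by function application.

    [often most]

[often most]: e and (t -> t) cannot combine by function application — type clash.

ill-typed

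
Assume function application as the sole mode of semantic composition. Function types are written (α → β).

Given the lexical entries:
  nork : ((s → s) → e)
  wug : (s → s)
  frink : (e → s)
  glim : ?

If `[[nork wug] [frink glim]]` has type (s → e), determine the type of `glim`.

((e → s) → (e → (s → e)))

For [[nork wug] [frink glim]] to have type (s → e) with [nork wug] of type e, [frink glim] must be the function: [frink glim] : (e → (s → e)).
For [frink glim] to have type (e → (s → e)) with frink of type (e → s), glim must be the function: glim : ((e → s) → (e → (s → e))).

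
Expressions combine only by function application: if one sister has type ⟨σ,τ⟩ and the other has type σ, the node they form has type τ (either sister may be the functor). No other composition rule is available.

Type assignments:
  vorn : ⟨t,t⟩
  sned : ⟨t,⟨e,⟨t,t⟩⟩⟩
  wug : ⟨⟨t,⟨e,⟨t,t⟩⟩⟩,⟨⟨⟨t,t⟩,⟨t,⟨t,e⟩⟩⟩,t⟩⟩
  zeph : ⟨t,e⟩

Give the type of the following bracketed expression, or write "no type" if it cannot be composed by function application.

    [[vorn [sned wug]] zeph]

[sned wug] — wug of type ⟨⟨t,⟨e,⟨t,t⟩⟩⟩,⟨⟨⟨t,t⟩,⟨t,⟨t,e⟩⟩⟩,t⟩⟩ combines with sned of type ⟨t,⟨e,⟨t,t⟩⟩⟩: type ⟨⟨⟨t,t⟩,⟨t,⟨t,e⟩⟩⟩,t⟩.
[vorn [sned wug]]: ⟨t,t⟩ and ⟨⟨⟨t,t⟩,⟨t,⟨t,e⟩⟩⟩,t⟩ cannot combine by function application — type clash.

no type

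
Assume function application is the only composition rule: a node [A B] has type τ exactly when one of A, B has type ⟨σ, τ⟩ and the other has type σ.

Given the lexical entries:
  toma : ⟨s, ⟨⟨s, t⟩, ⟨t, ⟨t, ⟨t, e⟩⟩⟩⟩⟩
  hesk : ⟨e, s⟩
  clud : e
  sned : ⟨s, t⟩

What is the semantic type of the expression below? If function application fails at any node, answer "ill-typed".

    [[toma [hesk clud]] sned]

At [hesk clud], hesk : ⟨e, s⟩ takes clud : e, giving s.
At [toma [hesk clud]], toma : ⟨s, ⟨⟨s, t⟩, ⟨t, ⟨t, ⟨t, e⟩⟩⟩⟩⟩ takes [hesk clud] : s, giving ⟨⟨s, t⟩, ⟨t, ⟨t, ⟨t, e⟩⟩⟩⟩.
At [[toma [hesk clud]] sned], [toma [hesk clud]] : ⟨⟨s, t⟩, ⟨t, ⟨t, ⟨t, e⟩⟩⟩⟩ takes sned : ⟨s, t⟩, giving ⟨t, ⟨t, ⟨t, e⟩⟩⟩.

⟨t, ⟨t, ⟨t, e⟩⟩⟩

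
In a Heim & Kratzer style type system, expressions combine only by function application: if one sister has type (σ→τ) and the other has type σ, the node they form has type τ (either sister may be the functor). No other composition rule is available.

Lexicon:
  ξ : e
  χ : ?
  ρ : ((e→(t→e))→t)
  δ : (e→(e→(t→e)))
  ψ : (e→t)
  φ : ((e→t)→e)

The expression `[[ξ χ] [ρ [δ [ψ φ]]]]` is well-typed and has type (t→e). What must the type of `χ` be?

(e→(t→(t→e)))

[[ξ χ] [ρ [δ [ψ φ]]]] is required to be (t→e). [ρ [δ [ψ φ]]] : t cannot yield (t→e) as functor, so [ξ χ] : (t→(t→e)).
[ξ χ] is required to be (t→(t→e)). ξ : e cannot yield (t→(t→e)) as functor, so χ : (e→(t→(t→e))).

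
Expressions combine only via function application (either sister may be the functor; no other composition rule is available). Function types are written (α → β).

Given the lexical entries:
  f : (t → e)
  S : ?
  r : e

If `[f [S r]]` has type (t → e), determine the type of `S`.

[f [S r]] must have type (t → e). The sister f has type (t → e); that is not a function onto (t → e), so [S r] must be the functor, of type ((t → e) → (t → e)).
[S r] must have type ((t → e) → (t → e)). The sister r has type e; that is not a function onto ((t → e) → (t → e)), so S must be the functor, of type (e → ((t → e) → (t → e))).

(e → ((t → e) → (t → e)))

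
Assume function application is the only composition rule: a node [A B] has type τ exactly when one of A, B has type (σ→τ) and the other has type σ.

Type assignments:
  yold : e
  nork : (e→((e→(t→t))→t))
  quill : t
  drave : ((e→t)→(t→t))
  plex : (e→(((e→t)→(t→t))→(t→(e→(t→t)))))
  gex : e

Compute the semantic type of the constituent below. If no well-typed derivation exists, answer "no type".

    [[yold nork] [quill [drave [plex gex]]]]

t

At [yold nork], nork : (e→((e→(t→t))→t)) takes yold : e, giving ((e→(t→t))→t).
At [plex gex], plex : (e→(((e→t)→(t→t))→(t→(e→(t→t))))) takes gex : e, giving (((e→t)→(t→t))→(t→(e→(t→t)))).
At [drave [plex gex]], [plex gex] : (((e→t)→(t→t))→(t→(e→(t→t)))) takes drave : ((e→t)→(t→t)), giving (t→(e→(t→t))).
At [quill [drave [plex gex]]], [drave [plex gex]] : (t→(e→(t→t))) takes quill : t, giving (e→(t→t)).
At [[yold nork] [quill [drave [plex gex]]]], [yold nork] : ((e→(t→t))→t) takes [quill [drave [plex gex]]] : (e→(t→t)), giving t.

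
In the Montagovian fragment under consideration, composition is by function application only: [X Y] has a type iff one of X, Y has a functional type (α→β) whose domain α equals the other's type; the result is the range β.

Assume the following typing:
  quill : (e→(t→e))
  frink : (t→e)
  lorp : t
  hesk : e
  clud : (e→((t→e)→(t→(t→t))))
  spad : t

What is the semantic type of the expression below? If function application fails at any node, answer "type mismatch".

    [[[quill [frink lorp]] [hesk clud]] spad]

(t→t)

[frink lorp] — frink of type (t→e) combines with lorp of type t: type e.
[quill [frink lorp]] — quill of type (e→(t→e)) combines with [frink lorp] of type e: type (t→e).
[hesk clud] — clud of type (e→((t→e)→(t→(t→t)))) combines with hesk of type e: type ((t→e)→(t→(t→t))).
[[quill [frink lorp]] [hesk clud]] — [hesk clud] of type ((t→e)→(t→(t→t))) combines with [quill [frink lorp]] of type (t→e): type (t→(t→t)).
[[[quill [frink lorp]] [hesk clud]] spad] — [[quill [frink lorp]] [hesk clud]] of type (t→(t→t)) combines with spad of type t: type (t→t).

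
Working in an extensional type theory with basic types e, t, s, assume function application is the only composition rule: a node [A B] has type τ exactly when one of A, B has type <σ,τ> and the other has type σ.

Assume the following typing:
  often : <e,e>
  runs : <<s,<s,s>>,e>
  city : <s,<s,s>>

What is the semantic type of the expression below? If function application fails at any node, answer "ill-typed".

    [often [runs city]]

e

At [runs city], runs : <<s,<s,s>>,e> takes city : <s,<s,s>>, giving e.
At [often [runs city]], often : <e,e> takes [runs city] : e, giving e.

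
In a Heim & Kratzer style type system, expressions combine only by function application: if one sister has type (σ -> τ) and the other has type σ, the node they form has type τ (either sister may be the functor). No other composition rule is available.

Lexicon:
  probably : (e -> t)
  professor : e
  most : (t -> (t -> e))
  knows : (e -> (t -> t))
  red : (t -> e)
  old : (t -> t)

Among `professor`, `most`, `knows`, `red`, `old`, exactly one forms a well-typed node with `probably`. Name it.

professor — combines: probably : (e -> t) takes professor : e as argument, giving t.
most : (t -> (t -> e)) — neither side's domain matches the other.
knows : (e -> (t -> t)) — neither side's domain matches the other.
red : (t -> e) — neither side's domain matches the other.
old : (t -> t) — neither side's domain matches the other.

professor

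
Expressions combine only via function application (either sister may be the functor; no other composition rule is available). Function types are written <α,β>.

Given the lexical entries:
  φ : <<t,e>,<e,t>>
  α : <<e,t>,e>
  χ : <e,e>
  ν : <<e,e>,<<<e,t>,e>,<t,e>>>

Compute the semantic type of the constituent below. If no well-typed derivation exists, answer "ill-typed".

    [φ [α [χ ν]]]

[χ ν]: <<e,e>,<<<e,t>,e>,<t,e>>> applied to <e,e> yields <<<e,t>,e>,<t,e>>.
[α [χ ν]]: <<<e,t>,e>,<t,e>> applied to <<e,t>,e> yields <t,e>.
[φ [α [χ ν]]]: <<t,e>,<e,t>> applied to <t,e> yields <e,t>.

<e,t>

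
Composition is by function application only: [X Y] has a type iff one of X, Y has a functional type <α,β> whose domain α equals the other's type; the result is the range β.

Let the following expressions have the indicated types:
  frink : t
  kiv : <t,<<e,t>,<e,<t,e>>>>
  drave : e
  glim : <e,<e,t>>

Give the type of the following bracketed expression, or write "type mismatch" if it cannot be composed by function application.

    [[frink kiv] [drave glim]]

[frink kiv] — kiv of type <t,<<e,t>,<e,<t,e>>>> combines with frink of type t: type <<e,t>,<e,<t,e>>>.
[drave glim] — glim of type <e,<e,t>> combines with drave of type e: type <e,t>.
[[frink kiv] [drave glim]] — [frink kiv] of type <<e,t>,<e,<t,e>>> combines with [drave glim] of type <e,t>: type <e,<t,e>>.

<e,<t,e>>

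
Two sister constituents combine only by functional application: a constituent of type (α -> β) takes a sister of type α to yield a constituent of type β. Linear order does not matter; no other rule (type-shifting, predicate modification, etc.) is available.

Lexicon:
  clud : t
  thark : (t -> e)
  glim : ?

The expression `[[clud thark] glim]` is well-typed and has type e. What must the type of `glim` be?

(e -> e)

[[clud thark] glim] must have type e. The sister [clud thark] has type e; that is not a function onto e, so glim must be the functor, of type (e -> e).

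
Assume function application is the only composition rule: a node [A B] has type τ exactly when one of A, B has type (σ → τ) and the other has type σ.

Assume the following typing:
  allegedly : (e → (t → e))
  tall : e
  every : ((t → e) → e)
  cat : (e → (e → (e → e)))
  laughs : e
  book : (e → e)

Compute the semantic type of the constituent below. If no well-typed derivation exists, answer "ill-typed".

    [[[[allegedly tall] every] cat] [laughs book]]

[allegedly tall]: (e → (t → e)) applied to e yields (t → e).
[[allegedly tall] every]: ((t → e) → e) applied to (t → e) yields e.
[[[allegedly tall] every] cat]: (e → (e → (e → e))) applied to e yields (e → (e → e)).
[laughs book]: (e → e) applied to e yields e.
[[[[allegedly tall] every] cat] [laughs book]]: (e → (e → e)) applied to e yields (e → e).

(e → e)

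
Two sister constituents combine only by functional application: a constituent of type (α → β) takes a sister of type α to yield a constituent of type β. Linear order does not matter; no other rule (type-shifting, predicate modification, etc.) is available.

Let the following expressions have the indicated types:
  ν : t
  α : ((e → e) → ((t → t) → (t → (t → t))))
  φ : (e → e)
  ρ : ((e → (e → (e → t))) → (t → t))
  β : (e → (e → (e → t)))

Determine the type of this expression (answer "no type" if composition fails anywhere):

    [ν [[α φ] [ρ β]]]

[α φ]: functor α : ((e → e) → ((t → t) → (t → (t → t)))), argument φ : (e → e); result ((t → t) → (t → (t → t))).
[ρ β]: functor ρ : ((e → (e → (e → t))) → (t → t)), argument β : (e → (e → (e → t))); result (t → t).
[[α φ] [ρ β]]: functor [α φ] : ((t → t) → (t → (t → t))), argument [ρ β] : (t → t); result (t → (t → t)).
[ν [[α φ] [ρ β]]]: functor [[α φ] [ρ β]] : (t → (t → t)), argument ν : t; result (t → t).

(t → t)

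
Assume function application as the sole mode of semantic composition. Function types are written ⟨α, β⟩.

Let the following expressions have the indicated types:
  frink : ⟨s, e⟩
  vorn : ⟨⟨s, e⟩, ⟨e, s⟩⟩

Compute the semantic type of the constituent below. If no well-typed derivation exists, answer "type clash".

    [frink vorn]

[frink vorn] — vorn of type ⟨⟨s, e⟩, ⟨e, s⟩⟩ combines with frink of type ⟨s, e⟩: type ⟨e, s⟩.

⟨e, s⟩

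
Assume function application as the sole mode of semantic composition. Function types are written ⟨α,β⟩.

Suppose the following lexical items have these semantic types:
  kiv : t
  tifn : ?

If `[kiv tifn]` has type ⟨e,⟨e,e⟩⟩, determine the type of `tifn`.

⟨t,⟨e,⟨e,e⟩⟩⟩

[kiv tifn] must have type ⟨e,⟨e,e⟩⟩. The sister kiv has type t; that is not a function onto ⟨e,⟨e,e⟩⟩, so tifn must be the functor, of type ⟨t,⟨e,⟨e,e⟩⟩⟩.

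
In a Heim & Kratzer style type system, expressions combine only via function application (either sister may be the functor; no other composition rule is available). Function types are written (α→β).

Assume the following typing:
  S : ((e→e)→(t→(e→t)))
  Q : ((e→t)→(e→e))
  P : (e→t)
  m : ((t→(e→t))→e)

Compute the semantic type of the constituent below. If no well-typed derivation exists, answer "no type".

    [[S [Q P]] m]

[Q P] — Q of type ((e→t)→(e→e)) combines with P of type (e→t): type (e→e).
[S [Q P]] — S of type ((e→e)→(t→(e→t))) combines with [Q P] of type (e→e): type (t→(e→t)).
[[S [Q P]] m] — m of type ((t→(e→t))→e) combines with [S [Q P]] of type (t→(e→t)): type e.

e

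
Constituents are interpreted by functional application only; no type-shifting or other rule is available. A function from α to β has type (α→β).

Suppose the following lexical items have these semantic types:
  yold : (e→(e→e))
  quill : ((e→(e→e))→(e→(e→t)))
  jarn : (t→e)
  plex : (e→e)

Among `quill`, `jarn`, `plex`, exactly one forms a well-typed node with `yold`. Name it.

quill — combines: quill : ((e→(e→e))→(e→(e→t))) takes yold : (e→(e→e)) as argument, giving (e→(e→t)).
jarn : (t→e) — yold needs e; jarn needs t; neither fits.
plex : (e→e) — yold needs e; plex needs e; neither fits.

quill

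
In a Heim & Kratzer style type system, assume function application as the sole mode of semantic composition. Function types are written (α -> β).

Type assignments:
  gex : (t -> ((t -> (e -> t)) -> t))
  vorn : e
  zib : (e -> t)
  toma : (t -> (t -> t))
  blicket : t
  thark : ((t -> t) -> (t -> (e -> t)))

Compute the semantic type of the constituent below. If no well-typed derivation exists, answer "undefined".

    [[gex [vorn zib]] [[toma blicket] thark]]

t

[vorn zib]: functor zib : (e -> t), argument vorn : e; result t.
[gex [vorn zib]]: functor gex : (t -> ((t -> (e -> t)) -> t)), argument [vorn zib] : t; result ((t -> (e -> t)) -> t).
[toma blicket]: functor toma : (t -> (t -> t)), argument blicket : t; result (t -> t).
[[toma blicket] thark]: functor thark : ((t -> t) -> (t -> (e -> t))), argument [toma blicket] : (t -> t); result (t -> (e -> t)).
[[gex [vorn zib]] [[toma blicket] thark]]: functor [gex [vorn zib]] : ((t -> (e -> t)) -> t), argument [[toma blicket] thark] : (t -> (e -> t)); result t.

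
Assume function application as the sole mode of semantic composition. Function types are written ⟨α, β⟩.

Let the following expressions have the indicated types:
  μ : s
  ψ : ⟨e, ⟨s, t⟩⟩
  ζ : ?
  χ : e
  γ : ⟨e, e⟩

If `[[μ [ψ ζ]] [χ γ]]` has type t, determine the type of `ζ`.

⟨⟨e, ⟨s, t⟩⟩, ⟨s, ⟨e, t⟩⟩⟩

At [[μ [ψ ζ]] [χ γ]] (required: t): [χ γ] is e, which is not a function with range t; hence [μ [ψ ζ]] is the functor — type ⟨e, t⟩.
At [μ [ψ ζ]] (required: ⟨e, t⟩): μ is s, which is not a function with range ⟨e, t⟩; hence [ψ ζ] is the functor — type ⟨s, ⟨e, t⟩⟩.
At [ψ ζ] (required: ⟨s, ⟨e, t⟩⟩): ψ is ⟨e, ⟨s, t⟩⟩, which is not a function with range ⟨s, ⟨e, t⟩⟩; hence ζ is the functor — type ⟨⟨e, ⟨s, t⟩⟩, ⟨s, ⟨e, t⟩⟩⟩.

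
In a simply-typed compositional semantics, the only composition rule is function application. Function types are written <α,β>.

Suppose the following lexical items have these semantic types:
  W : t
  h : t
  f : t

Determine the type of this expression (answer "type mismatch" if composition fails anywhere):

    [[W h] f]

type mismatch

[W h]: t with t — neither is a function whose domain matches the other; composition fails here.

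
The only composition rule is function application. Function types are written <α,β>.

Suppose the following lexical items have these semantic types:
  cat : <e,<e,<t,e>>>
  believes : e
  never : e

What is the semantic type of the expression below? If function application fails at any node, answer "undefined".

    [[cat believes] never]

<t,e>

[cat believes]: <e,<e,<t,e>>> applied to e yields <e,<t,e>>.
[[cat believes] never]: <e,<t,e>> applied to e yields <t,e>.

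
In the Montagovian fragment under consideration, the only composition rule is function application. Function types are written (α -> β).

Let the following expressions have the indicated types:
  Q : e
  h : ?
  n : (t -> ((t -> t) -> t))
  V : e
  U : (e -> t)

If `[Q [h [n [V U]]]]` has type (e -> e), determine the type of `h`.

(((t -> t) -> t) -> (e -> (e -> e)))

At [Q [h [n [V U]]]] (required: (e -> e)): Q is e, which is not a function with range (e -> e); hence [h [n [V U]]] is the functor — type (e -> (e -> e)).
At [h [n [V U]]] (required: (e -> (e -> e))): [n [V U]] is ((t -> t) -> t), which is not a function with range (e -> (e -> e)); hence h is the functor — type (((t -> t) -> t) -> (e -> (e -> e))).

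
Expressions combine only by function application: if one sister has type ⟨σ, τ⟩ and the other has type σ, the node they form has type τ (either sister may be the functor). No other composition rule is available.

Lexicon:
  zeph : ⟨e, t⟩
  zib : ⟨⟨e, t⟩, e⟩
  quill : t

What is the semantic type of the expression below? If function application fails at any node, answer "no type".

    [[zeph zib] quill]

At [zeph zib], zib : ⟨⟨e, t⟩, e⟩ takes zeph : ⟨e, t⟩, giving e.
[[zeph zib] quill]: e and t cannot combine by function application — type clash.

no type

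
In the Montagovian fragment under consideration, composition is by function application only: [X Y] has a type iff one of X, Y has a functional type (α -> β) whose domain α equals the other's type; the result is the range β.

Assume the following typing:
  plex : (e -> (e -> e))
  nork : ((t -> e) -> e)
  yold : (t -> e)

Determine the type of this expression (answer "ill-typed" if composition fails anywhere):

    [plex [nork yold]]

(e -> e)

At [nork yold], nork : ((t -> e) -> e) takes yold : (t -> e), giving e.
At [plex [nork yold]], plex : (e -> (e -> e)) takes [nork yold] : e, giving (e -> e).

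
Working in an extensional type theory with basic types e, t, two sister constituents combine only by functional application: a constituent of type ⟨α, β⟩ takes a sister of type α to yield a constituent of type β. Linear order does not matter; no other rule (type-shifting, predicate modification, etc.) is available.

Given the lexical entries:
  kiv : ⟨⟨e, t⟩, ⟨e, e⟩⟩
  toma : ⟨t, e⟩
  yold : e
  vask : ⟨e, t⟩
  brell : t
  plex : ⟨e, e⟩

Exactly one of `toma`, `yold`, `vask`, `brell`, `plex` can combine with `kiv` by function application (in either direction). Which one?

toma : ⟨t, e⟩ — neither side's domain matches the other.
yold : e — neither side's domain matches the other.
vask — combines: kiv : ⟨⟨e, t⟩, ⟨e, e⟩⟩ takes vask : ⟨e, t⟩ as argument, giving ⟨e, e⟩.
brell : t — neither side's domain matches the other.
plex : ⟨e, e⟩ — neither side's domain matches the other.

vask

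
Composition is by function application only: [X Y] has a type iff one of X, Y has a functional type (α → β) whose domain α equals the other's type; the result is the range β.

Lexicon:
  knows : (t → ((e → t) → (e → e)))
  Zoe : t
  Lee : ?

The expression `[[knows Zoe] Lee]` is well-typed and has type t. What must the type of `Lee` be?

(((e → t) → (e → e)) → t)

At [[knows Zoe] Lee] (required: t): [knows Zoe] is ((e → t) → (e → e)), which is not a function with range t; hence Lee is the functor — type (((e → t) → (e → e)) → t).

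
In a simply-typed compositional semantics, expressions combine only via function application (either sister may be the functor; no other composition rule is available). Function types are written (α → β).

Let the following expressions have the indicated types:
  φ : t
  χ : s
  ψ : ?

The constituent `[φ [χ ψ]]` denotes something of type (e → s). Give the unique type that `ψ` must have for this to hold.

At [φ [χ ψ]] (required: (e → s)): φ is t, which is not a function with range (e → s); hence [χ ψ] is the functor — type (t → (e → s)).
At [χ ψ] (required: (t → (e → s))): χ is s, which is not a function with range (t → (e → s)); hence ψ is the functor — type (s → (t → (e → s))).

(s → (t → (e → s)))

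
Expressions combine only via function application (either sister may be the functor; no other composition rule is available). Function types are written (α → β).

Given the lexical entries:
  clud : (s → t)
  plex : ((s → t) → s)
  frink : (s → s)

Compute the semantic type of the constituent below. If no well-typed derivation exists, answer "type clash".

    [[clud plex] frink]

s

[clud plex]: functor plex : ((s → t) → s), argument clud : (s → t); result s.
[[clud plex] frink]: functor frink : (s → s), argument [clud plex] : s; result s.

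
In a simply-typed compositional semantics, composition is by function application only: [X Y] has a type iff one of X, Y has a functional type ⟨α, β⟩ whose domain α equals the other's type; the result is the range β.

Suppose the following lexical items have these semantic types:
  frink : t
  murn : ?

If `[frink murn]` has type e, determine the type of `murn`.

⟨t, e⟩

[frink murn] must have type e. The sister frink has type t; that is not a function onto e, so murn must be the functor, of type ⟨t, e⟩.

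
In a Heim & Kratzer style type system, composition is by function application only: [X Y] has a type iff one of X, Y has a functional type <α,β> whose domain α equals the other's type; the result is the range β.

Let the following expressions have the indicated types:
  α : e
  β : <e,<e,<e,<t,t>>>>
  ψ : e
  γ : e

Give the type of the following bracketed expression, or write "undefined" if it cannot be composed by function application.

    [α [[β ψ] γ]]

[β ψ]: functor β : <e,<e,<e,<t,t>>>>, argument ψ : e; result <e,<e,<t,t>>>.
[[β ψ] γ]: functor [β ψ] : <e,<e,<t,t>>>, argument γ : e; result <e,<t,t>>.
[α [[β ψ] γ]]: functor [[β ψ] γ] : <e,<t,t>>, argument α : e; result <t,t>.

<t,t>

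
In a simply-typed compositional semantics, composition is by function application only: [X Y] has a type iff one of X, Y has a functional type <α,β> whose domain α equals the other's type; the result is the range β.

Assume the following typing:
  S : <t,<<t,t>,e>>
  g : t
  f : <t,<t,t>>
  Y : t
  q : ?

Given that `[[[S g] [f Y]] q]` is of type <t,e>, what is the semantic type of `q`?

<e,<t,e>>

For [[[S g] [f Y]] q] to have type <t,e> with [[S g] [f Y]] of type e, q must be the function: q : <e,<t,e>>.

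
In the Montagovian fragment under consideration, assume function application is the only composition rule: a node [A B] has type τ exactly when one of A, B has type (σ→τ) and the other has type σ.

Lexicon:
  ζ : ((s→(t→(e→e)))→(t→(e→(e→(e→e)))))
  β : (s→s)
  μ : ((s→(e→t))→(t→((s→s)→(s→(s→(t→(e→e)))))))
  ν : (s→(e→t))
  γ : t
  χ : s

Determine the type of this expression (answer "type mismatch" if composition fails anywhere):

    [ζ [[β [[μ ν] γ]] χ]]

[μ ν]: ((s→(e→t))→(t→((s→s)→(s→(s→(t→(e→e))))))) applied to (s→(e→t)) yields (t→((s→s)→(s→(s→(t→(e→e)))))).
[[μ ν] γ]: (t→((s→s)→(s→(s→(t→(e→e)))))) applied to t yields ((s→s)→(s→(s→(t→(e→e))))).
[β [[μ ν] γ]]: ((s→s)→(s→(s→(t→(e→e))))) applied to (s→s) yields (s→(s→(t→(e→e)))).
[[β [[μ ν] γ]] χ]: (s→(s→(t→(e→e)))) applied to s yields (s→(t→(e→e))).
[ζ [[β [[μ ν] γ]] χ]]: ((s→(t→(e→e)))→(t→(e→(e→(e→e))))) applied to (s→(t→(e→e))) yields (t→(e→(e→(e→e)))).

(t→(e→(e→(e→e))))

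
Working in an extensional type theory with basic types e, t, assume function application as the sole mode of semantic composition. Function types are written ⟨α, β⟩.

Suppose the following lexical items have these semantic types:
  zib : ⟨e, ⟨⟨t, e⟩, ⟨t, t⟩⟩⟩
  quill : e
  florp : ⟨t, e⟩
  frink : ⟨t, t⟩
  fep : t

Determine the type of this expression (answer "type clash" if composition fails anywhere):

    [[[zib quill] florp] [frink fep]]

t

At [zib quill], zib : ⟨e, ⟨⟨t, e⟩, ⟨t, t⟩⟩⟩ takes quill : e, giving ⟨⟨t, e⟩, ⟨t, t⟩⟩.
At [[zib quill] florp], [zib quill] : ⟨⟨t, e⟩, ⟨t, t⟩⟩ takes florp : ⟨t, e⟩, giving ⟨t, t⟩.
At [frink fep], frink : ⟨t, t⟩ takes fep : t, giving t.
At [[[zib quill] florp] [frink fep]], [[zib quill] florp] : ⟨t, t⟩ takes [frink fep] : t, giving t.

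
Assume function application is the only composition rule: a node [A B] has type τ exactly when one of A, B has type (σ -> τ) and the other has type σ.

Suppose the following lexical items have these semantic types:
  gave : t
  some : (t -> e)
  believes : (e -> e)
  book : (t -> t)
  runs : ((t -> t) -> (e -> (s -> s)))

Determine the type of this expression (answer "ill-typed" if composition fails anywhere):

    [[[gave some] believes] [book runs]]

[gave some]: some is (t -> e), gave is t; result e.
[[gave some] believes]: believes is (e -> e), [gave some] is e; result e.
[book runs]: runs is ((t -> t) -> (e -> (s -> s))), book is (t -> t); result (e -> (s -> s)).
[[[gave some] believes] [book runs]]: [book runs] is (e -> (s -> s)), [[gave some] believes] is e; result (s -> s).

(s -> s)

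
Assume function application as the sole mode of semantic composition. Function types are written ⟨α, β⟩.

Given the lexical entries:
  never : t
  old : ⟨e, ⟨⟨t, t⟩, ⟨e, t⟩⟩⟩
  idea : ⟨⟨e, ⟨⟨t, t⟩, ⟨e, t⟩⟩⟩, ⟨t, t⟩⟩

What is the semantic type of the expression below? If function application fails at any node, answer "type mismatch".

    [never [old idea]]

[old idea]: ⟨⟨e, ⟨⟨t, t⟩, ⟨e, t⟩⟩⟩, ⟨t, t⟩⟩ applied to ⟨e, ⟨⟨t, t⟩, ⟨e, t⟩⟩⟩ yields ⟨t, t⟩.
[never [old idea]]: ⟨t, t⟩ applied to t yields t.

t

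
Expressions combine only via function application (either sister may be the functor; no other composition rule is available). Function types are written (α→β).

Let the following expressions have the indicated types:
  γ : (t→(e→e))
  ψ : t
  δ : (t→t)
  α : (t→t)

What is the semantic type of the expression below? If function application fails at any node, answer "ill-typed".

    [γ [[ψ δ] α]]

(e→e)

[ψ δ]: functor δ : (t→t), argument ψ : t; result t.
[[ψ δ] α]: functor α : (t→t), argument [ψ δ] : t; result t.
[γ [[ψ δ] α]]: functor γ : (t→(e→e)), argument [[ψ δ] α] : t; result (e→e).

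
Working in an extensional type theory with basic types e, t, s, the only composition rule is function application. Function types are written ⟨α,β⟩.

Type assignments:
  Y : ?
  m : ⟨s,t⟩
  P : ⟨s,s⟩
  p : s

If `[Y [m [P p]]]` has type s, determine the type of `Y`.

For [Y [m [P p]]] to have type s with [m [P p]] of type t, Y must be the function: Y : ⟨t,s⟩.

⟨t,s⟩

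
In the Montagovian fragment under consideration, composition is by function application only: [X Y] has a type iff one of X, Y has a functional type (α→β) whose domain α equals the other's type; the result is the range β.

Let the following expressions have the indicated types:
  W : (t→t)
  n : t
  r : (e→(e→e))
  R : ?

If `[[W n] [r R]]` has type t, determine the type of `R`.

[[W n] [r R]] is required to be t. [W n] : t cannot yield t as functor, so [r R] : (t→t).
[r R] is required to be (t→t). r : (e→(e→e)) cannot yield (t→t) as functor, so R : ((e→(e→e))→(t→t)).

((e→(e→e))→(t→t))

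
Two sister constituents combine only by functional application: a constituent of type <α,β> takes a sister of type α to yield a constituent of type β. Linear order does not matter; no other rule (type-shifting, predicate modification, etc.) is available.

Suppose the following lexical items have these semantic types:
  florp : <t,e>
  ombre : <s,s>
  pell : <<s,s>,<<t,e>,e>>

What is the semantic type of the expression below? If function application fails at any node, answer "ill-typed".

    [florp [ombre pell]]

[ombre pell] — pell of type <<s,s>,<<t,e>,e>> combines with ombre of type <s,s>: type <<t,e>,e>.
[florp [ombre pell]] — [ombre pell] of type <<t,e>,e> combines with florp of type <t,e>: type e.

e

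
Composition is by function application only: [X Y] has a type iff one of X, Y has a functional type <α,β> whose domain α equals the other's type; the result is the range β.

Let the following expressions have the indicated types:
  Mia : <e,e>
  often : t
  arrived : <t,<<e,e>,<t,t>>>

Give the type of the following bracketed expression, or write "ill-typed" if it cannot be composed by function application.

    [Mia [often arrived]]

<t,t>

At [often arrived], arrived : <t,<<e,e>,<t,t>>> takes often : t, giving <<e,e>,<t,t>>.
At [Mia [often arrived]], [often arrived] : <<e,e>,<t,t>> takes Mia : <e,e>, giving <t,t>.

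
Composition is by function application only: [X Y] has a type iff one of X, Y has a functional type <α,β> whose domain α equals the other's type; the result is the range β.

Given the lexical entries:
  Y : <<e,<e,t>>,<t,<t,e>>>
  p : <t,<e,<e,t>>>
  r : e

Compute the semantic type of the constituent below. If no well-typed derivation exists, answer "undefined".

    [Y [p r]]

[p r]: <t,<e,<e,t>>> and e cannot combine by function application — type clash.

undefined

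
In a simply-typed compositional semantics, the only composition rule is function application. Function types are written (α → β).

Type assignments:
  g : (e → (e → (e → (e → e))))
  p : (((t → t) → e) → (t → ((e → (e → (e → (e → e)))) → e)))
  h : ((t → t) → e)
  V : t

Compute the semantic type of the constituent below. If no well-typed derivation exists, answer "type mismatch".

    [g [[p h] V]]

e

[p h]: functor p : (((t → t) → e) → (t → ((e → (e → (e → (e → e)))) → e))), argument h : ((t → t) → e); result (t → ((e → (e → (e → (e → e)))) → e)).
[[p h] V]: functor [p h] : (t → ((e → (e → (e → (e → e)))) → e)), argument V : t; result ((e → (e → (e → (e → e)))) → e).
[g [[p h] V]]: functor [[p h] V] : ((e → (e → (e → (e → e)))) → e), argument g : (e → (e → (e → (e → e)))); result e.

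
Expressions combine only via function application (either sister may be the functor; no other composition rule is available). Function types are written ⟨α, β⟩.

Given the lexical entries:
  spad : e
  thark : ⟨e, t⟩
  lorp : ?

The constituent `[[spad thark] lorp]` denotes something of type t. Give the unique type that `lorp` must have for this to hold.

⟨t, t⟩

For [[spad thark] lorp] to have type t with [spad thark] of type t, lorp must be the function: lorp : ⟨t, t⟩.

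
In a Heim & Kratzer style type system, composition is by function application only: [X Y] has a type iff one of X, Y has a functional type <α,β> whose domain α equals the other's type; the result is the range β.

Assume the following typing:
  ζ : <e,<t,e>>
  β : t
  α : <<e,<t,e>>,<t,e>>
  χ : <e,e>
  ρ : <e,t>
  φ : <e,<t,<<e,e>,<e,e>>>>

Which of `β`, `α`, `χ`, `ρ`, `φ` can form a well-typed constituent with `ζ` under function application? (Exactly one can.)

β : t — neither side's domain matches the other.
α — combines: α : <<e,<t,e>>,<t,e>> takes ζ : <e,<t,e>> as argument, giving <t,e>.
χ : <e,e> — neither side's domain matches the other.
ρ : <e,t> — neither side's domain matches the other.
φ : <e,<t,<<e,e>,<e,e>>>> — neither side's domain matches the other.

α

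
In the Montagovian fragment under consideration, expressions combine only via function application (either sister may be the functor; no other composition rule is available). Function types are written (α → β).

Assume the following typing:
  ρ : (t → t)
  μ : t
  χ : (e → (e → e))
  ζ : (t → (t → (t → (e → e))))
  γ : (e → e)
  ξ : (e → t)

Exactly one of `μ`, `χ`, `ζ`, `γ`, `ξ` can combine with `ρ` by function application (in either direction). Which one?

μ — combines: ρ : (t → t) takes μ : t as argument, giving t.
χ : (e → (e → e)) — no; ρ wants t, and χ wants e.
ζ : (t → (t → (t → (e → e)))) — no; ρ wants t, and ζ wants t.
γ : (e → e) — no; ρ wants t, and γ wants e.
ξ : (e → t) — no; ρ wants t, and ξ wants e.

μ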